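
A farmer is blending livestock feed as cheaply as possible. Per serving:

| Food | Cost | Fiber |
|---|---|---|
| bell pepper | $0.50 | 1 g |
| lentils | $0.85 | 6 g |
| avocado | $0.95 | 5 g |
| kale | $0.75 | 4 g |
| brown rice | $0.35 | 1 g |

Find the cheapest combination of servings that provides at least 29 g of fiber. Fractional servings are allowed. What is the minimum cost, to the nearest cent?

$4.11

Cost per g of fiber: lentils $0.1417, kale $0.1875, avocado $0.1900, brown rice $0.3500, bell pepper $0.5000.
With no serving limits, use only lentils: 29 g / 6 g = 4.833 servings × $0.85 = $4.11.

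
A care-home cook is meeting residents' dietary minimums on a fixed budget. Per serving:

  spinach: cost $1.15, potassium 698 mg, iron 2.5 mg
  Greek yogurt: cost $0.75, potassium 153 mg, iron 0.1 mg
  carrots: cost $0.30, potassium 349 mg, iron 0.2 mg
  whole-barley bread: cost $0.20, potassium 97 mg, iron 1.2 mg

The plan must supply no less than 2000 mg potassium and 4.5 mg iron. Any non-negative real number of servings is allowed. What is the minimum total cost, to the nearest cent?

spinach only: max(2000/698, 4.5/2.5) = 2.865 servings → $3.30.
Greek yogurt only: max(2000/153, 4.5/0.1) = 45 servings → $33.75.
carrots only: max(2000/349, 4.5/0.2) = 22.5 servings → $6.75.
whole-barley bread only: max(2000/97, 4.5/1.2) = 20.62 servings → $4.12.
spinach + Greek yogurt with both tight: 1.562 servings and 5.945 servings → $6.26.
spinach + carrots with both tight: 1.597 servings and 2.536 servings → $2.60.
spinach + whole-barley bread: the both-tight solution has a negative serving — not a feasible corner.
Greek yogurt + carrots: intersection lies outside the first quadrant.
Greek yogurt + whole-barley bread with both tight: 11.29 servings and 2.809 servings → $9.03.
carrots + whole-barley bread with both tight: 4.916 servings and 2.931 servings → $2.06.
The minimum over all feasible corners is $2.06.

$2.06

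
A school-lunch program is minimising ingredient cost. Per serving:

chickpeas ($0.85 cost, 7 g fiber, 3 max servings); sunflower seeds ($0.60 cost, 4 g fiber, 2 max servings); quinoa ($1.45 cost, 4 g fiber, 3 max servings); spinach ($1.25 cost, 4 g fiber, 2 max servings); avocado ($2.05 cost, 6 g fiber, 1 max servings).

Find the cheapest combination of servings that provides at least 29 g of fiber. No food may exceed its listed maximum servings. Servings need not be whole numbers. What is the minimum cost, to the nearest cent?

$3.75

Cost per g of fiber: chickpeas $0.1214, sunflower seeds $0.1500, spinach $0.3125, avocado $0.3417, quinoa $0.3625.
Take 3 servings of chickpeas: +21.0 g fiber for $2.55 (total $2.55, still need 8.0 g).
Take 2 servings of sunflower seeds: +8.0 g fiber for $1.20 (total $3.75, still need 0.0 g).
Greedy by cheapest-per-g is optimal for a single linear constraint, so the minimum cost is $3.75.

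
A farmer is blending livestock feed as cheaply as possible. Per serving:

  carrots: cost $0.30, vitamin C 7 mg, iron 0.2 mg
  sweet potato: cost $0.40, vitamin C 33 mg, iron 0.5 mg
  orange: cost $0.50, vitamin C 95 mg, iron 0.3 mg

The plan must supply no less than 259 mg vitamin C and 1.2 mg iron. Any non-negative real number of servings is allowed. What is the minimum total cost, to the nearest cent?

$1.58

Minimising a linear cost over {vitamin C ≥ 259, iron ≥ 1.2, servings ≥ 0} — the optimum is at a vertex, using one or two foods.
carrots only: max(259/7, 1.2/0.2) = 37 servings → $11.10.
sweet potato only: max(259/33, 1.2/0.5) = 7.848 servings → $3.14.
orange only: max(259/95, 1.2/0.3) = 4 servings → $2.00.
carrots + sweet potato with both targets exact would need a negative amount; discard.
carrots + orange with both tight: 2.148 servings and 2.568 servings → $1.93.
sweet potato + orange with both tight: 0.9654 servings and 2.391 servings → $1.58.
The minimum over all feasible corners is $1.58.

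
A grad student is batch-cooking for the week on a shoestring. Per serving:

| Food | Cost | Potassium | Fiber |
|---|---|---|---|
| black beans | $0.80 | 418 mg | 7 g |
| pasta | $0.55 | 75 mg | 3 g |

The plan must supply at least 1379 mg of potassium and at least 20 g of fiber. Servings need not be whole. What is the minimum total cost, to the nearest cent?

black beans only: max(1379/418, 20/7) = 3.299 servings → $2.64.
pasta only: max(1379/75, 20/3) = 18.39 servings → $10.11.
black beans + pasta with both targets exact would need a negative amount; discard.
So the least-cost plan costs $2.64.

$2.64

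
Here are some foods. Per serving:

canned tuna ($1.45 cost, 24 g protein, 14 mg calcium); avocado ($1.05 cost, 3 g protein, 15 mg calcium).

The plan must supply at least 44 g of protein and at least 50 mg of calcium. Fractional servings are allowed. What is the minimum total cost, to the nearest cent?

$4.25

canned tuna only: max(44/24, 50/14) = 3.571 servings → $5.18.
avocado only: max(44/3, 50/15) = 14.67 servings → $15.40.
canned tuna + avocado with both tight: 1.604 servings and 1.836 servings → $4.25.
So the least-cost plan costs $4.25.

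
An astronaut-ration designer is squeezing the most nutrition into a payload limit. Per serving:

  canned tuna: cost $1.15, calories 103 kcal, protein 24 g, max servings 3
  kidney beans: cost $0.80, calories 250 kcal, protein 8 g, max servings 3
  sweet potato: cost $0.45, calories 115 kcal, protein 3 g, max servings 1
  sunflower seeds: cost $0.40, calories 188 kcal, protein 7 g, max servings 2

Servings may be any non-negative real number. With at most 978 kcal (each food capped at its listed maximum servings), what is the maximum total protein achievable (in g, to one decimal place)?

Protein per kcal: canned tuna 0.233, sunflower seeds 0.03723, kidney beans 0.032, sweet potato 0.02609.
Take 3 servings of canned tuna: uses 309 kcal, +72.0 g protein (running total 72.0 g).
Take 2 servings of sunflower seeds: uses 376 kcal, +14.0 g protein (running total 86.0 g).
Take 1.172 servings of kidney beans: uses 293 kcal, +9.4 g protein (running total 95.4 g).
Filling greedily by protein-per-kcal is optimal for one linear limit, giving 95.4 g.

95.4 g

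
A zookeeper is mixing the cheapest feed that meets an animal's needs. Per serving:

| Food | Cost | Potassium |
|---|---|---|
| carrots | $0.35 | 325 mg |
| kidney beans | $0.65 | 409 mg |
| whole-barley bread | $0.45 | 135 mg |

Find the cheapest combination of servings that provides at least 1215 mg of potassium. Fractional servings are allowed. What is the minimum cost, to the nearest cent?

Cost per mg of potassium: carrots $0.0011, kidney beans $0.0016, whole-barley bread $0.0033.
With no serving limits, use only carrots: 1215 mg / 325 mg = 3.738 servings × $0.35 = $1.31.

$1.31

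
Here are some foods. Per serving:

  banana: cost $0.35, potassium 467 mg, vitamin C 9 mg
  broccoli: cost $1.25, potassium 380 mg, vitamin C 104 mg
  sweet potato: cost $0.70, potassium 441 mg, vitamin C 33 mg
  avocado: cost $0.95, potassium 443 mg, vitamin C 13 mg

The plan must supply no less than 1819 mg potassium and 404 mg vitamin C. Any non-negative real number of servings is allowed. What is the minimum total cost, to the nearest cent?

Compare the cost at each extreme point of the feasible region.
banana only: max(1819/467, 404/9) = 44.89 servings → $15.71.
broccoli only: max(1819/380, 404/104) = 4.787 servings → $5.98.
sweet potato only: max(1819/441, 404/33) = 12.24 servings → $8.57.
avocado only: max(1819/443, 404/13) = 31.08 servings → $29.52.
banana + broccoli with both tight: 0.7898 servings and 3.816 servings → $5.05.
banana + sweet potato: intersection lies outside the first quadrant.
banana + avocado: the both-tight solution has a negative serving — not a feasible corner.
broccoli + sweet potato with both tight: 3.545 servings and 1.07 servings → $5.18.
broccoli + avocado with both tight: 3.776 servings and 0.8669 servings → $5.54.
sweet potato + avocado with both targets exact would need a negative amount; discard.
The minimum over all feasible corners is $5.05.

$5.05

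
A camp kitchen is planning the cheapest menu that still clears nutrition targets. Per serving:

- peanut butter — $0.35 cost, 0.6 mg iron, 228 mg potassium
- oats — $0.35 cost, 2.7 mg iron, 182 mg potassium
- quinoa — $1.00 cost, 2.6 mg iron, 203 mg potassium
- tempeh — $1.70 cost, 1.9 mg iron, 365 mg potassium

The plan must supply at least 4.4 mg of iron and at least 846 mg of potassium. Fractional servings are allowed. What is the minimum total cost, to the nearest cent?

$1.37

peanut butter only: max(4.4/0.6, 846/228) = 7.333 servings → $2.57.
oats only: max(4.4/2.7, 846/182) = 4.648 servings → $1.63.
quinoa only: max(4.4/2.6, 846/203) = 4.167 servings → $4.17.
tempeh only: max(4.4/1.9, 846/365) = 2.318 servings → $3.94.
peanut butter + oats with both tight: 2.929 servings and 0.9787 servings → $1.37.
peanut butter + quinoa with both tight: 2.774 servings and 1.052 servings → $2.02.
peanut butter + tempeh with both tight: 0.006536 servings and 2.314 servings → $3.94.
oats + quinoa: the both-tight solution has a negative serving — not a feasible corner.
oats + tempeh with both targets exact would need a negative amount; discard.
quinoa + tempeh: intersection lies outside the first quadrant.
The minimum over all feasible corners is $1.37.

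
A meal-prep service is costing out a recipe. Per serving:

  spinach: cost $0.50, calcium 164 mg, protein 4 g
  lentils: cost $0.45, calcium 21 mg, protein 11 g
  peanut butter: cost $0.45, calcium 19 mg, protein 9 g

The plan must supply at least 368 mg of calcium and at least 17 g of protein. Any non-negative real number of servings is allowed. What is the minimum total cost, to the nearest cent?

The cheapest plan sits at a corner of the feasible region — with two constraints it uses at most two foods.
spinach only: max(368/164, 17/4) = 4.25 servings → $2.12.
lentils only: max(368/21, 17/11) = 17.52 servings → $7.89.
peanut butter only: max(368/19, 17/9) = 19.37 servings → $8.72.
spinach + lentils with both tight: 2.146 servings and 0.7651 servings → $1.42.
spinach + peanut butter with both tight: 2.135 servings and 0.94 servings → $1.49.
lentils + peanut butter: intersection lies outside the first quadrant.
So the least-cost plan costs $1.42.

$1.42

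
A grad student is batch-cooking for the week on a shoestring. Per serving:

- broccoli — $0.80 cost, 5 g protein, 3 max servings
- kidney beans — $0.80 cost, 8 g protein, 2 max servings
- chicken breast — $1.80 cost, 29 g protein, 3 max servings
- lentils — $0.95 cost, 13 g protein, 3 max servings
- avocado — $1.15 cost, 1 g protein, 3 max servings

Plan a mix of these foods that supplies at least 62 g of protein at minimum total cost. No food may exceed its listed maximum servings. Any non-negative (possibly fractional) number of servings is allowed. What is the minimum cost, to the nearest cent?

$3.85

Cost per g of protein: chicken breast $0.0621, lentils $0.0731, kidney beans $0.1000, broccoli $0.1600, avocado $1.1500.
Take 2.138 servings of chicken breast: +62.0 g protein for $3.85 (total $3.85, still need 0.0 g).
Greedy by cheapest-per-g is optimal for a single linear constraint, so the minimum cost is $3.85.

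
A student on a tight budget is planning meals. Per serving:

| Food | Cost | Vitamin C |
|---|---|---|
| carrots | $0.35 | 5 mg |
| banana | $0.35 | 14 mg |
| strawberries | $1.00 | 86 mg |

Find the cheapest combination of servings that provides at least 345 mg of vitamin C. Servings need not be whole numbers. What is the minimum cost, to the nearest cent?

Cost per mg of vitamin C: strawberries $0.0116, banana $0.0250, carrots $0.0700.
With no serving limits, use only strawberries: 345 mg / 86 mg = 4.012 servings × $1.00 = $4.01.

$4.01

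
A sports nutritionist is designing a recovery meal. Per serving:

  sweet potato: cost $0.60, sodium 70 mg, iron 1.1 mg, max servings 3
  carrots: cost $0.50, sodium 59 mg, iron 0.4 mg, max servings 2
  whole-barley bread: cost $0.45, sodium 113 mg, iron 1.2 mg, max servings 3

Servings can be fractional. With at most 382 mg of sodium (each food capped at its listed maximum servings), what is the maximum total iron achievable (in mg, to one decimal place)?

Iron per mg sodium: sweet potato 0.01571, whole-barley bread 0.01062, carrots 0.00678.
Take 3 servings of sweet potato: uses 210 mg sodium, +3.3 mg iron (running total 3.3 mg).
Take 1.522 servings of whole-barley bread: uses 172 mg sodium, +1.8 mg iron (running total 5.1 mg).
Greedy by best ratio exhausts the sodium allowance optimally: 5.1 mg.

5.1 mg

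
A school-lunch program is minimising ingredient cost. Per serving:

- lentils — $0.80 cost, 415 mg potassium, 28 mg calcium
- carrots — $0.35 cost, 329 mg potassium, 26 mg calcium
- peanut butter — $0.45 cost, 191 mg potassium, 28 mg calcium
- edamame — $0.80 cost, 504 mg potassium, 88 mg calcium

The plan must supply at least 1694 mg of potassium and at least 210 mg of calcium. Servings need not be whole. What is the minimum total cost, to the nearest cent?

$2.22

lentils only: max(1694/415, 210/28) = 7.5 servings → $6.00.
carrots only: max(1694/329, 210/26) = 8.077 servings → $2.83.
peanut butter only: max(1694/191, 210/28) = 8.869 servings → $3.99.
edamame only: max(1694/504, 210/88) = 3.361 servings → $2.69.
lentils + carrots: the both-tight solution has a negative serving — not a feasible corner.
lentils + peanut butter with both tight: 1.167 servings and 6.333 servings → $3.78.
lentils + edamame with both tight: 1.929 servings and 1.772 servings → $2.96.
carrots + peanut butter with both tight: 1.724 servings and 5.899 servings → $3.26.
carrots + edamame with both tight: 2.728 servings and 1.58 servings → $2.22.
peanut butter + edamame: the both-tight solution has a negative serving — not a feasible corner.
So the least-cost plan costs $2.22.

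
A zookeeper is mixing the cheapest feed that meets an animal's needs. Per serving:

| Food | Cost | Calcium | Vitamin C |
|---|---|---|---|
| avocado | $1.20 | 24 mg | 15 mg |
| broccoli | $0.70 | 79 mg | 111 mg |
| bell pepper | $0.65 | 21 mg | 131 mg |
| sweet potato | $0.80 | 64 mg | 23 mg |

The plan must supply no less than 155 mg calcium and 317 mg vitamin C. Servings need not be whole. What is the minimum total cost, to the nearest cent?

Two binding constraints pin down two serving amounts, so the optimal mix uses at most two foods. The candidates are each food alone (scaled to the tighter of calcium/vitamin C) and each pair with both constraints tight.
avocado only: max(155/24, 317/15) = 21.13 servings → $25.36.
broccoli only: max(155/79, 317/111) = 2.856 servings → $2.00.
bell pepper only: max(155/21, 317/131) = 7.381 servings → $4.80.
sweet potato only: max(155/64, 317/23) = 13.78 servings → $11.03.
avocado + broccoli: intersection lies outside the first quadrant.
avocado + bell pepper with both tight: 4.824 servings and 1.867 servings → $7.00.
avocado + sweet potato: intersection lies outside the first quadrant.
broccoli + bell pepper with both tight: 1.702 servings and 0.9776 servings → $1.83.
broccoli + sweet potato with both targets exact would need a negative amount; discard.
bell pepper + sweet potato with both tight: 2.117 servings and 1.727 servings → $2.76.
The minimum over all feasible corners is $1.83.

$1.83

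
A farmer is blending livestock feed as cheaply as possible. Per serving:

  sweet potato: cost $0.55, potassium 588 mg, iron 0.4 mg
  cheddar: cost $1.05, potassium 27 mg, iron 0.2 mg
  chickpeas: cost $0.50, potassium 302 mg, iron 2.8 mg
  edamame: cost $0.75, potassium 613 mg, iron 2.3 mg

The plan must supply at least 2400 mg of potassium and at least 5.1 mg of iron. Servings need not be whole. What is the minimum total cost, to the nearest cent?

$2.54

With two linear requirements the optimum uses one or two foods; enumerate the corners.
sweet potato only: max(2400/588, 5.1/0.4) = 12.75 servings → $7.01.
cheddar only: max(2400/27, 5.1/0.2) = 88.89 servings → $93.33.
chickpeas only: max(2400/302, 5.1/2.8) = 7.947 servings → $3.97.
edamame only: max(2400/613, 5.1/2.3) = 3.915 servings → $2.94.
sweet potato + cheddar with both tight: 3.205 servings and 19.09 servings → $21.81.
sweet potato + chickpeas with both tight: 3.395 servings and 1.336 servings → $2.54.
sweet potato + edamame with both tight: 2.162 servings and 1.841 servings → $2.57.
cheddar + chickpeas with both targets exact would need a negative amount; discard.
cheddar + edamame with both targets exact would need a negative amount; discard.
chickpeas + edamame: the both-tight solution has a negative serving — not a feasible corner.
So the least-cost plan costs $2.54.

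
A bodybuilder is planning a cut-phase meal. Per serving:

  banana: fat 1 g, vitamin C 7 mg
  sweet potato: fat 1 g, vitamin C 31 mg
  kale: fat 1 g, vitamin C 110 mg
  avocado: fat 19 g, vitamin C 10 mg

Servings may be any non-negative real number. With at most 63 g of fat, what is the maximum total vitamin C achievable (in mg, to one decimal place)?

Vitamin C per g fat: kale 110, sweet potato 31, banana 7, avocado 0.5263.
With no serving limits, spend the whole fat allowance on kale: 63 g / 1 g × 110 mg = 6930.0 mg.

6930.0 mg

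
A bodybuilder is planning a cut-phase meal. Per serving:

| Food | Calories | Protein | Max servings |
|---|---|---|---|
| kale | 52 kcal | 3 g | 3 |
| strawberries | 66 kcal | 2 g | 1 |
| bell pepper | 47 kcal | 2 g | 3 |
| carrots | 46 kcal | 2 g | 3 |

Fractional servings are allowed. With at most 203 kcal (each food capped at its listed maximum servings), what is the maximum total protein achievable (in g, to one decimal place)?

11.0 g

Protein per kcal: kale 0.05769, carrots 0.04348, bell pepper 0.04255, strawberries 0.0303.
Take 3 servings of kale: uses 156 kcal, +9.0 g protein (running total 9.0 g).
Take 1.022 servings of carrots: uses 47 kcal, +2.0 g protein (running total 11.0 g).
Filling greedily by protein-per-kcal is optimal for one linear limit, giving 11.0 g.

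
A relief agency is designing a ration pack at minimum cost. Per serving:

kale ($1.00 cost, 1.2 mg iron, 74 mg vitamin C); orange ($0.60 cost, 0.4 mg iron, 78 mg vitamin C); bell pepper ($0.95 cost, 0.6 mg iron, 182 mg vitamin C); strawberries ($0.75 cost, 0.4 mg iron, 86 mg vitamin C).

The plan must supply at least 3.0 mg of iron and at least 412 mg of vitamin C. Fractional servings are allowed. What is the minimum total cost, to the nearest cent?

$3.20

A basic optimal solution has at most two foods positive. Try each food alone and each pair with both targets met exactly.
kale only: max(3.0/1.2, 412/74) = 5.568 servings → $5.57.
orange only: max(3.0/0.4, 412/78) = 7.5 servings → $4.50.
bell pepper only: max(3.0/0.6, 412/182) = 5 servings → $4.75.
strawberries only: max(3.0/0.4, 412/86) = 7.5 servings → $5.62.
kale + orange with both tight: 1.081 servings and 4.256 servings → $3.63.
kale + bell pepper with both tight: 1.717 servings and 1.566 servings → $3.20.
kale + strawberries with both tight: 1.266 servings and 3.701 servings → $4.04.
orange + bell pepper with both targets exact would need a negative amount; discard.
orange + strawberries: intersection lies outside the first quadrant.
bell pepper + strawberries with both targets exact would need a negative amount; discard.
So the least-cost plan costs $3.20.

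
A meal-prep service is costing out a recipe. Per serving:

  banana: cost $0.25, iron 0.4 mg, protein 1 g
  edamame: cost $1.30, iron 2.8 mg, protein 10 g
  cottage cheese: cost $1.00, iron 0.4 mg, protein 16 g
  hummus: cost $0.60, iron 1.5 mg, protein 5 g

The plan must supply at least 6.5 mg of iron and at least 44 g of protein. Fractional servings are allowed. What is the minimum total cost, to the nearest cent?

A basic optimal solution has at most two foods positive. Try each food alone and each pair with both targets met exactly.
banana only: max(6.5/0.4, 44/1) = 44 servings → $11.00.
edamame only: max(6.5/2.8, 44/10) = 4.4 servings → $5.72.
cottage cheese only: max(6.5/0.4, 44/16) = 16.25 servings → $16.25.
hummus only: max(6.5/1.5, 44/5) = 8.8 servings → $5.28.
banana + edamame with both targets exact would need a negative amount; discard.
banana + cottage cheese with both tight: 14.4 servings and 1.85 servings → $5.45.
banana + hummus: intersection lies outside the first quadrant.
edamame + cottage cheese with both tight: 2.118 servings and 1.426 servings → $4.18.
edamame + hummus: intersection lies outside the first quadrant.
cottage cheese + hummus with both tight: 1.523 servings and 3.927 servings → $3.88.
So the least-cost plan costs $3.88.

$3.88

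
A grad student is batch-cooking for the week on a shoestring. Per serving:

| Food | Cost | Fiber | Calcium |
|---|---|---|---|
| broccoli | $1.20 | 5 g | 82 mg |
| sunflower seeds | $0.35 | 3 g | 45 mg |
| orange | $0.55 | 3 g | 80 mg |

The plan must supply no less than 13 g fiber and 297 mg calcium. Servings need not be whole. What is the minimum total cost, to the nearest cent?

Two binding constraints pin down two serving amounts, so the optimal mix uses at most two foods. The candidates are each food alone (scaled to the tighter of fiber/calcium) and each pair with both constraints tight.
broccoli only: max(13/5, 297/82) = 3.622 servings → $4.35.
sunflower seeds only: max(13/3, 297/45) = 6.6 servings → $2.31.
orange only: max(13/3, 297/80) = 4.333 servings → $2.38.
broccoli + sunflower seeds with both targets exact would need a negative amount; discard.
broccoli + orange with both tight: 0.9675 servings and 2.721 servings → $2.66.
sunflower seeds + orange with both tight: 1.419 servings and 2.914 servings → $2.10.
Cheapest feasible corner: $2.10.

$2.10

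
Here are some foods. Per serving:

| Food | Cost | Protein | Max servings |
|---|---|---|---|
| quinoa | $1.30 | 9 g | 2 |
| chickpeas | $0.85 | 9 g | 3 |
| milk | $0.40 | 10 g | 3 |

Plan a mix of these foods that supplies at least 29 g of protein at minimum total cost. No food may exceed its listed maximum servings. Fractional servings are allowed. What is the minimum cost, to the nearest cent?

Cost per g of protein: milk $0.0400, chickpeas $0.0944, quinoa $0.1444.
Take 2.9 servings of milk: +29.0 g protein for $1.16 (total $1.16, still need 0.0 g).
Filling from the cheapest source first is optimal under one linear minimum: $1.16.

$1.16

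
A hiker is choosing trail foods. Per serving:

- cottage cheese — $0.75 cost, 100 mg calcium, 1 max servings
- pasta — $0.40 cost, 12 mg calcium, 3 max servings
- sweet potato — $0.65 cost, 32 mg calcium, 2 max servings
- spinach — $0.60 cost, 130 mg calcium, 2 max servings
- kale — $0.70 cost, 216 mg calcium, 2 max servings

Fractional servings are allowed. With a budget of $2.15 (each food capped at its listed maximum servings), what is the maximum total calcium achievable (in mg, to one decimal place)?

594.5 mg

Calcium per dollar: kale 308.6, spinach 216.7, cottage cheese 133.3, sweet potato 49.23, pasta 30.
Take 2 servings of kale: spends $1.40, +432.0 mg calcium (running total 432.0 mg).
Take 1.25 servings of spinach: spends $0.75, +162.5 mg calcium (running total 594.5 mg).
Filling greedily by calcium-per-dollar is optimal for one linear limit, giving 594.5 mg.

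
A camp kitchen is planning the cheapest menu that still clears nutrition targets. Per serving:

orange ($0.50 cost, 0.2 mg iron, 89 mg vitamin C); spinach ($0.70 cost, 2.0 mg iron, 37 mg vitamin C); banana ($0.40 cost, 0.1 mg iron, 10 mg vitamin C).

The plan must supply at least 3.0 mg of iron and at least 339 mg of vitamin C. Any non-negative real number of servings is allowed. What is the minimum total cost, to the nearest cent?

$2.48

Compare the cost at each extreme point of the feasible region.
orange only: max(3.0/0.2, 339/89) = 15 servings → $7.50.
spinach only: max(3.0/2.0, 339/37) = 9.162 servings → $6.41.
banana only: max(3.0/0.1, 339/10) = 33.9 servings → $13.56.
orange + spinach with both tight: 3.324 servings and 1.168 servings → $2.48.
orange + banana with both tight: 0.5652 servings and 28.87 servings → $11.83.
spinach + banana with both targets exact would need a negative amount; discard.
The minimum over all feasible corners is $2.48.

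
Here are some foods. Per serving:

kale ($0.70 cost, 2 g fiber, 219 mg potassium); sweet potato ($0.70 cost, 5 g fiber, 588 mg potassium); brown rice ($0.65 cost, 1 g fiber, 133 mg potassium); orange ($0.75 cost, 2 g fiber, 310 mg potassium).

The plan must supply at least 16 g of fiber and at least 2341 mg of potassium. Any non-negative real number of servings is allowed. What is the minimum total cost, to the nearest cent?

The cheapest plan sits at a corner of the feasible region — with two constraints it uses at most two foods.
kale only: max(16/2, 2341/219) = 10.69 servings → $7.48.
sweet potato only: max(16/5, 2341/588) = 3.981 servings → $2.79.
brown rice only: max(16/1, 2341/133) = 17.6 servings → $11.44.
orange only: max(16/2, 2341/310) = 8 servings → $6.00.
kale + sweet potato: the both-tight solution has a negative serving — not a feasible corner.
kale + brown rice: the both-tight solution has a negative serving — not a feasible corner.
kale + orange with both tight: 1.527 servings and 6.473 servings → $5.92.
sweet potato + brown rice: intersection lies outside the first quadrant.
sweet potato + orange with both tight: 0.7433 servings and 6.142 servings → $5.13.
brown rice + orange with both tight: 6.318 servings and 4.841 servings → $7.74.
Cheapest feasible corner: $2.79.

$2.79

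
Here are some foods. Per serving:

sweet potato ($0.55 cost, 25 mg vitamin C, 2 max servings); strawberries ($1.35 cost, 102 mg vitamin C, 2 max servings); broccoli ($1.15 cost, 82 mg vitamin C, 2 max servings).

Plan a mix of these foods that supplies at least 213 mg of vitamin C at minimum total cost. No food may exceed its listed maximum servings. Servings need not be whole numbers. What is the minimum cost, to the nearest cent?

$2.83

Cost per mg of vitamin C: strawberries $0.0132, broccoli $0.0140, sweet potato $0.0220.
Take 2 servings of strawberries: +204.0 mg vitamin C for $2.70 (total $2.70, still need 9.0 mg).
Take 0.1098 servings of broccoli: +9.0 mg vitamin C for $0.13 (total $2.83, still need 0.0 mg).
Greedy by cheapest-per-mg is optimal for a single linear constraint, so the minimum cost is $2.83.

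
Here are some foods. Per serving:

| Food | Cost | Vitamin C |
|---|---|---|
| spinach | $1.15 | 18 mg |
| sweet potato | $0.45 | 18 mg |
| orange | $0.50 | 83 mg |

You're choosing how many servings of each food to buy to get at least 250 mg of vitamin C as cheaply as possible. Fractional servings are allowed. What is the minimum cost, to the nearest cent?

$1.51

Cost per mg of vitamin C: orange $0.0060, sweet potato $0.0250, spinach $0.0639.
With no serving limits, use only orange: 250 mg / 83 mg = 3.012 servings × $0.50 = $1.51.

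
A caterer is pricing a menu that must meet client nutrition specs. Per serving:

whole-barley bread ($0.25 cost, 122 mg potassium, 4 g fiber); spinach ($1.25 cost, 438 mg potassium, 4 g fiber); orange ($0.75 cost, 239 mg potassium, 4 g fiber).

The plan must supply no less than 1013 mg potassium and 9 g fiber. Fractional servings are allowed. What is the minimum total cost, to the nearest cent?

whole-barley bread only: max(1013/122, 9/4) = 8.303 servings → $2.08.
spinach only: max(1013/438, 9/4) = 2.313 servings → $2.89.
orange only: max(1013/239, 9/4) = 4.238 servings → $3.18.
whole-barley bread + spinach: the both-tight solution has a negative serving — not a feasible corner.
whole-barley bread + orange with both targets exact would need a negative amount; discard.
spinach + orange with both targets exact would need a negative amount; discard.
So the least-cost plan costs $2.08.

$2.08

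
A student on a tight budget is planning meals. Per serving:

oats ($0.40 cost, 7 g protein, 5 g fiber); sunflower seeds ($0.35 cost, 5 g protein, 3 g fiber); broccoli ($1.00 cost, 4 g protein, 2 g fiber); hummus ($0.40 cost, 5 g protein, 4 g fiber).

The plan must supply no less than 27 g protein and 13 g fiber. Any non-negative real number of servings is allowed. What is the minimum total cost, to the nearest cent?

For a min-cost LP with two ≥-constraints, a basic feasible solution has at most two positive variables.
oats only: max(27/7, 13/5) = 3.857 servings → $1.54.
sunflower seeds only: max(27/5, 13/3) = 5.4 servings → $1.89.
broccoli only: max(27/4, 13/2) = 6.75 servings → $6.75.
hummus only: max(27/5, 13/4) = 5.4 servings → $2.16.
oats + sunflower seeds with both targets exact would need a negative amount; discard.
oats + broccoli: intersection lies outside the first quadrant.
oats + hummus with both targets exact would need a negative amount; discard.
sunflower seeds + broccoli with both targets exact would need a negative amount; discard.
sunflower seeds + hummus: intersection lies outside the first quadrant.
broccoli + hummus: intersection lies outside the first quadrant.
The minimum over all feasible corners is $1.54.

$1.54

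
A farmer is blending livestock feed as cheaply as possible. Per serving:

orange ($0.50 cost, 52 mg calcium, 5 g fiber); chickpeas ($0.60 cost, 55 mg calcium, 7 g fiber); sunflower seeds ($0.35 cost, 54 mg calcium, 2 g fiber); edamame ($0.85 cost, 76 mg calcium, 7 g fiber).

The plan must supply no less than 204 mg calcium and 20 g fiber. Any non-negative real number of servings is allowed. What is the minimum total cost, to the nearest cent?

A basic optimal solution has at most two foods positive. Try each food alone and each pair with both targets met exactly.
orange only: max(204/52, 20/5) = 4 servings → $2.00.
chickpeas only: max(204/55, 20/7) = 3.709 servings → $2.23.
sunflower seeds only: max(204/54, 20/2) = 10 servings → $3.50.
edamame only: max(204/76, 20/7) = 2.857 servings → $2.43.
orange + chickpeas with both tight: 3.685 servings and 0.2247 servings → $1.98.
orange + sunflower seeds: intersection lies outside the first quadrant.
orange + edamame with both targets exact would need a negative amount; discard.
chickpeas + sunflower seeds with both tight: 2.507 servings and 1.224 servings → $1.93.
chickpeas + edamame with both tight: 0.6259 servings and 2.231 servings → $2.27.
sunflower seeds + edamame with both targets exact would need a negative amount; discard.
The minimum over all feasible corners is $1.93.

$1.93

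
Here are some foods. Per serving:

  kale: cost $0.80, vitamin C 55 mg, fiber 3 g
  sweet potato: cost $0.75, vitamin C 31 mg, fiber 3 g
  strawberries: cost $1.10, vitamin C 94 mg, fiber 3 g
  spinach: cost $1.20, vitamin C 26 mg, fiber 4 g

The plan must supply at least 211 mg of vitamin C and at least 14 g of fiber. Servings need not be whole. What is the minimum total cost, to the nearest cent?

kale only: max(211/55, 14/3) = 4.667 servings → $3.73.
sweet potato only: max(211/31, 14/3) = 6.806 servings → $5.10.
strawberries only: max(211/94, 14/3) = 4.667 servings → $5.13.
spinach only: max(211/26, 14/4) = 8.115 servings → $9.74.
kale + sweet potato with both tight: 2.764 servings and 1.903 servings → $3.64.
kale + strawberries: the both-tight solution has a negative serving — not a feasible corner.
kale + spinach with both tight: 3.38 servings and 0.9648 servings → $3.86.
sweet potato + strawberries with both tight: 3.614 servings and 1.053 servings → $3.87.
sweet potato + spinach: intersection lies outside the first quadrant.
strawberries + spinach with both tight: 1.611 servings and 2.292 servings → $4.52.
So the least-cost plan costs $3.64.

$3.64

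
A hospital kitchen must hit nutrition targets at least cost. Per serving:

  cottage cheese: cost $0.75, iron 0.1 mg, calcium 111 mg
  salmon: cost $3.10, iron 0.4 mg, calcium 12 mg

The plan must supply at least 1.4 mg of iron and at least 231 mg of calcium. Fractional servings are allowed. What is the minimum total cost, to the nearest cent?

$10.50

At the optimum either one food covers both requirements or two foods hit both targets exactly; no other combination can be cheaper.
cottage cheese only: max(1.4/0.1, 231/111) = 14 servings → $10.50.
salmon only: max(1.4/0.4, 231/12) = 19.25 servings → $59.67.
cottage cheese + salmon with both tight: 1.75 servings and 3.062 servings → $10.81.
So the least-cost plan costs $10.50.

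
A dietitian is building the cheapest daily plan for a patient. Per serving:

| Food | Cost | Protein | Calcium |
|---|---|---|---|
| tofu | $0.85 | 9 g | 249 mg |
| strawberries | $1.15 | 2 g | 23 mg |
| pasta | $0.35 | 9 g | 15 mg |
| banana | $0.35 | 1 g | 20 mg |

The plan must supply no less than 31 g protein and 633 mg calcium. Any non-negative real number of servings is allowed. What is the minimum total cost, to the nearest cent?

$2.45

A basic optimal solution has at most two foods positive. Try each food alone and each pair with both targets met exactly.
tofu only: max(31/9, 633/249) = 3.444 servings → $2.93.
strawberries only: max(31/2, 633/23) = 27.52 servings → $31.65.
pasta only: max(31/9, 633/15) = 42.2 servings → $14.77.
banana only: max(31/1, 633/20) = 31.65 servings → $11.08.
tofu + strawberries with both tight: 1.9 servings and 6.948 servings → $9.61.
tofu + pasta with both tight: 2.484 servings and 0.9601 servings → $2.45.
tofu + banana with both tight: 0.1884 servings and 29.3 servings → $10.42.
strawberries + pasta with both targets exact would need a negative amount; discard.
strawberries + banana: intersection lies outside the first quadrant.
pasta + banana with both targets exact would need a negative amount; discard.
So the least-cost plan costs $2.45.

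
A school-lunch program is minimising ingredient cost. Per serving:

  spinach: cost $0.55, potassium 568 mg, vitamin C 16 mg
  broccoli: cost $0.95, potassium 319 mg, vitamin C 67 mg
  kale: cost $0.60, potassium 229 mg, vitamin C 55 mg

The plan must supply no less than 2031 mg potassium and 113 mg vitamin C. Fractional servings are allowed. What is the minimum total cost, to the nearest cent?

$2.40

An LP optimum is at a vertex; with two nutrient constraints at most two foods are used. Check each candidate.
spinach only: max(2031/568, 113/16) = 7.062 servings → $3.88.
broccoli only: max(2031/319, 113/67) = 6.367 servings → $6.05.
kale only: max(2031/229, 113/55) = 8.869 servings → $5.32.
spinach + broccoli with both tight: 3.036 servings and 0.9616 servings → $2.58.
spinach + kale with both tight: 3.112 servings and 1.149 servings → $2.40.
broccoli + kale: the both-tight solution has a negative serving — not a feasible corner.
Cheapest feasible corner: $2.40.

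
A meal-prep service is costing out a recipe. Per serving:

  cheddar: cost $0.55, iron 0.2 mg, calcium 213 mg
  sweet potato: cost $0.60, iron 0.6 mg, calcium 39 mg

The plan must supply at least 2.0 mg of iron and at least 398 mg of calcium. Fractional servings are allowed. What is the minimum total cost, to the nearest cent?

An LP optimum is at a vertex; with two nutrient constraints at most two foods are used. Check each candidate.
cheddar only: max(2.0/0.2, 398/213) = 10 servings → $5.50.
sweet potato only: max(2.0/0.6, 398/39) = 10.21 servings → $6.12.
cheddar + sweet potato with both tight: 1.34 servings and 2.887 servings → $2.47.
Cheapest feasible corner: $2.47.

$2.47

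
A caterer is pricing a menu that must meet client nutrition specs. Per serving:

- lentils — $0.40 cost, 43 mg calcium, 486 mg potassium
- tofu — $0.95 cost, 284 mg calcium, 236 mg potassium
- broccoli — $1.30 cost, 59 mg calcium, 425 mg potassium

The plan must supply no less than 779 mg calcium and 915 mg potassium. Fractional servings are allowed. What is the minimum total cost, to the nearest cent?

$2.76

Compare the cost at each extreme point of the feasible region.
lentils only: max(779/43, 915/486) = 18.12 servings → $7.25.
tofu only: max(779/284, 915/236) = 3.877 servings → $3.68.
broccoli only: max(779/59, 915/425) = 13.2 servings → $17.16.
lentils + tofu with both tight: 0.5945 servings and 2.653 servings → $2.76.
lentils + broccoli: intersection lies outside the first quadrant.
tofu + broccoli with both tight: 2.595 servings and 0.7119 servings → $3.39.
The minimum over all feasible corners is $2.76.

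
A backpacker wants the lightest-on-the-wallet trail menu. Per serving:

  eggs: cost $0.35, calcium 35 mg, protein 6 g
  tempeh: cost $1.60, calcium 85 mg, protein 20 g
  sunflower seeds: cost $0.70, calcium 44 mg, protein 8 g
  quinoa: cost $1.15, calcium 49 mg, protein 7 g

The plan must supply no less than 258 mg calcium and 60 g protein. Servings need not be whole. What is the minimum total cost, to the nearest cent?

$3.50

eggs only: max(258/35, 60/6) = 10 servings → $3.50.
tempeh only: max(258/85, 60/20) = 3.035 servings → $4.86.
sunflower seeds only: max(258/44, 60/8) = 7.5 servings → $5.25.
quinoa only: max(258/49, 60/7) = 8.571 servings → $9.86.
eggs + tempeh with both tight: 0.3158 servings and 2.905 servings → $4.76.
eggs + sunflower seeds: intersection lies outside the first quadrant.
eggs + quinoa: intersection lies outside the first quadrant.
tempeh + sunflower seeds with both tight: 2.88 servings and 0.3 servings → $4.82.
tempeh + quinoa with both tight: 2.945 servings and 0.1558 servings → $4.89.
sunflower seeds + quinoa with both targets exact would need a negative amount; discard.
The minimum over all feasible corners is $3.50.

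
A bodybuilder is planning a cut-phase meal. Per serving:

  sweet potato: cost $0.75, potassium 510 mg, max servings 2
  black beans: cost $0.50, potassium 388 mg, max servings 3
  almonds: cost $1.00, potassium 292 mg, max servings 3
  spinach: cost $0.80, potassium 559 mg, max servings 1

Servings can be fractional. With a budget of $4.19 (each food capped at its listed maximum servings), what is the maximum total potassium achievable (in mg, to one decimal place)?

2856.9 mg

Potassium per dollar: black beans 776, spinach 698.8, sweet potato 680, almonds 292.
Take 3 servings of black beans: spends $1.50, +1164.0 mg potassium (running total 1164.0 mg).
Take 1 serving of spinach: spends $0.80, +559.0 mg potassium (running total 1723.0 mg).
Take 2 servings of sweet potato: spends $1.50, +1020.0 mg potassium (running total 2743.0 mg).
Take 0.39 servings of almonds: spends $0.39, +113.9 mg potassium (running total 2856.9 mg).
Filling greedily by potassium-per-dollar is optimal for one linear limit, giving 2856.9 mg.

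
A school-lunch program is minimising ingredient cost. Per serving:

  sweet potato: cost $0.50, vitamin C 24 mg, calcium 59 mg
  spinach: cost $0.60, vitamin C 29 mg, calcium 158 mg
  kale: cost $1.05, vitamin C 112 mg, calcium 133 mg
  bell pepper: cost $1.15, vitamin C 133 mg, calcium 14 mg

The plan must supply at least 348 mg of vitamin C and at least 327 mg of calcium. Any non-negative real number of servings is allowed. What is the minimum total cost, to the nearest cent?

A basic optimal solution has at most two foods positive. Try each food alone and each pair with both targets met exactly.
sweet potato only: max(348/24, 327/59) = 14.5 servings → $7.25.
spinach only: max(348/29, 327/158) = 12 servings → $7.20.
kale only: max(348/112, 327/133) = 3.107 servings → $3.26.
bell pepper only: max(348/133, 327/14) = 23.36 servings → $26.86.
sweet potato + spinach: intersection lies outside the first quadrant.
sweet potato + kale: the both-tight solution has a negative serving — not a feasible corner.
sweet potato + bell pepper with both tight: 5.142 servings and 1.689 servings → $4.51.
spinach + kale with both targets exact would need a negative amount; discard.
spinach + bell pepper with both tight: 1.874 servings and 2.208 servings → $3.66.
kale + bell pepper with both tight: 2.396 servings and 0.5992 servings → $3.20.
So the least-cost plan costs $3.20.

$3.20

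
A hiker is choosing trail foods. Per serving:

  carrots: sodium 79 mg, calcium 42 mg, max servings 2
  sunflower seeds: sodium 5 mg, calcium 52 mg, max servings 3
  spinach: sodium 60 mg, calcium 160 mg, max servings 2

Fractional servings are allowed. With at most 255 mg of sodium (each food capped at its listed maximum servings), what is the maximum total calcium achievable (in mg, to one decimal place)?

539.8 mg

Calcium per mg sodium: sunflower seeds 10.4, spinach 2.667, carrots 0.5316.
Take 3 servings of sunflower seeds: uses 15 mg sodium, +156.0 mg calcium (running total 156.0 mg).
Take 2 servings of spinach: uses 120 mg sodium, +320.0 mg calcium (running total 476.0 mg).
Take 1.519 servings of carrots: uses 120 mg sodium, +63.8 mg calcium (running total 539.8 mg).
Filling greedily by calcium-per-mg sodium is optimal for one linear limit, giving 539.8 mg.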